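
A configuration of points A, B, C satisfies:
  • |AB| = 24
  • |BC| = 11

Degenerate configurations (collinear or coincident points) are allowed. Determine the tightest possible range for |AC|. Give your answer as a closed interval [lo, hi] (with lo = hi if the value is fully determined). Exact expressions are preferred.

|AC| ∈ [13, 35]  (≈ [13.0000, 35.0000])

|AB| ∈ {24}
|BC| ∈ {11}
|AC| ∈ [13, 35]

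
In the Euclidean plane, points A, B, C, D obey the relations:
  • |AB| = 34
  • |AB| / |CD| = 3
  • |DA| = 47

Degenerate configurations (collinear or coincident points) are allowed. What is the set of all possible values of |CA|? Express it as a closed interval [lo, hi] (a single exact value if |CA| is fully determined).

|AB| ∈ {34}
|AD| ∈ {47}
|CD| ∈ {34/3}
|BD| ∈ [13, 81]
|AC| ∈ [107/3, 175/3]
|BC| ∈ [5/3, 277/3]

|CA| ∈ [107/3, 175/3]  (≈ [35.6667, 58.3333])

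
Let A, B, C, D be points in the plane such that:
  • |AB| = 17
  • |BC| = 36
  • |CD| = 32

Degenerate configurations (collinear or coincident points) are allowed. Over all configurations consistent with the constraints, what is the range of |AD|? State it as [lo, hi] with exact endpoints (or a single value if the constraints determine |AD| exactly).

|AB| ∈ {17}
|BC| ∈ {36}
|CD| ∈ {32}
|AC| ∈ [19, 53]
|BD| ∈ [4, 68]
|AD| ∈ [0, 85]

|AD| ∈ [0, 85]  (≈ [0.0000, 85.0000])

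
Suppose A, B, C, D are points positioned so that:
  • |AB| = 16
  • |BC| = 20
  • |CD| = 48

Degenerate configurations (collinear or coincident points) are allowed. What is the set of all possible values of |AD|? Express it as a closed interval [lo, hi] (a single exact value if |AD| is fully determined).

|AD| ∈ [12, 84]  (≈ [12.0000, 84.0000])

|AB| ∈ {16}
|BC| ∈ {20}
|CD| ∈ {48}
|AC| ∈ [4, 36]
|BD| ∈ [28, 68]
|AD| ∈ [12, 84]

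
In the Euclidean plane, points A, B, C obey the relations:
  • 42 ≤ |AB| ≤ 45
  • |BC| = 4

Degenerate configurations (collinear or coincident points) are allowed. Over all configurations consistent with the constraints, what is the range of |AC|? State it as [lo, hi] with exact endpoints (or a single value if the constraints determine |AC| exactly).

|AC| ∈ [38, 49]  (≈ [38.0000, 49.0000])

|AB| ∈ [42, 45]
|BC| ∈ {4}
|AC| ∈ [38, 49]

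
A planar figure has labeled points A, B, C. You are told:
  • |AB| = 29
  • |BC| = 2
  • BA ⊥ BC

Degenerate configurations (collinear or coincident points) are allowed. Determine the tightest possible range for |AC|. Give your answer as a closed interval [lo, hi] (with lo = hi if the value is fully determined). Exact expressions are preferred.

|AC| = 13·√(5)  (≈ 29.0689)

|AB| ∈ {29}
|BC| ∈ {2}
|AC| ∈ {13·√(5)}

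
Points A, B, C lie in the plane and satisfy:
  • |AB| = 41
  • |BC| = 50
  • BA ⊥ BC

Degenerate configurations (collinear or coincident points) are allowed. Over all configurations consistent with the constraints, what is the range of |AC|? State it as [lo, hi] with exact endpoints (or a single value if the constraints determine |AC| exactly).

|AB| ∈ {41}
|BC| ∈ {50}
|AC| ∈ {√(4181)}

|AC| = √(4181)  (≈ 64.6607)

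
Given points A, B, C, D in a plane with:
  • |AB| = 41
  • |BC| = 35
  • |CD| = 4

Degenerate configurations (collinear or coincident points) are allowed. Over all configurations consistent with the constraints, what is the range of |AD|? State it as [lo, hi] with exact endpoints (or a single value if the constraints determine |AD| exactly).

|AD| ∈ [2, 80]  (≈ [2.0000, 80.0000])

|AB| ∈ {41}
|BC| ∈ {35}
|CD| ∈ {4}
|AC| ∈ [6, 76]
|BD| ∈ [31, 39]
|AD| ∈ [2, 80]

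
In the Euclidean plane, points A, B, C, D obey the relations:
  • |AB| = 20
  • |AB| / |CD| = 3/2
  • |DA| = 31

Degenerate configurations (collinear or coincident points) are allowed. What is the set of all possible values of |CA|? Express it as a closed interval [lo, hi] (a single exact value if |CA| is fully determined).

|CA| ∈ [53/3, 133/3]  (≈ [17.6667, 44.3333])

|AB| ∈ {20}
|AD| ∈ {31}
|CD| ∈ {40/3}
|BD| ∈ [11, 51]
|AC| ∈ [53/3, 133/3]
|BC| ∈ [0, 193/3]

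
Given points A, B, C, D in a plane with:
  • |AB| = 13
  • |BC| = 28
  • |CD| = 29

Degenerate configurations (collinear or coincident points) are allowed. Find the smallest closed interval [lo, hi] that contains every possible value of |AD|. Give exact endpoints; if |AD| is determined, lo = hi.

|AB| ∈ {13}
|BC| ∈ {28}
|CD| ∈ {29}
|AC| ∈ [15, 41]
|BD| ∈ [1, 57]
|AD| ∈ [0, 70]

|AD| ∈ [0, 70]  (≈ [0.0000, 70.0000])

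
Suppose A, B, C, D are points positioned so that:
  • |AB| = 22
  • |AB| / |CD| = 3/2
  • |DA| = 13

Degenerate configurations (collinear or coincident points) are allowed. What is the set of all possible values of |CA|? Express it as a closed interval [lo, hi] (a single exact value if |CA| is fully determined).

|AB| ∈ {22}
|AD| ∈ {13}
|CD| ∈ {44/3}
|BD| ∈ [9, 35]
|AC| ∈ [5/3, 83/3]
|BC| ∈ [0, 149/3]

|CA| ∈ [5/3, 83/3]  (≈ [1.6667, 27.6667])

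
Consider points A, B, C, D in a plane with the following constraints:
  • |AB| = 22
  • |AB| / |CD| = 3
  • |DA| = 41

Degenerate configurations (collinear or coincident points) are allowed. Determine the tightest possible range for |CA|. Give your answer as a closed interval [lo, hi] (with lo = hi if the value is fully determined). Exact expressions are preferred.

|AB| ∈ {22}
|AD| ∈ {41}
|CD| ∈ {22/3}
|BD| ∈ [19, 63]
|AC| ∈ [101/3, 145/3]
|BC| ∈ [35/3, 211/3]

|CA| ∈ [101/3, 145/3]  (≈ [33.6667, 48.3333])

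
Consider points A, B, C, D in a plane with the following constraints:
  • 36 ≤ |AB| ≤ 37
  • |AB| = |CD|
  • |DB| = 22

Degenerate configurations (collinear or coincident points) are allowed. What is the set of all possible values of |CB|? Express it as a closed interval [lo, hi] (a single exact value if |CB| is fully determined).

|AB| ∈ [36, 37]
|BD| ∈ {22}
|CD| ∈ [36, 37]
|AD| ∈ [14, 59]
|BC| ∈ [14, 59]
|AC| ∈ [0, 96]

|CB| ∈ [14, 59]  (≈ [14.0000, 59.0000])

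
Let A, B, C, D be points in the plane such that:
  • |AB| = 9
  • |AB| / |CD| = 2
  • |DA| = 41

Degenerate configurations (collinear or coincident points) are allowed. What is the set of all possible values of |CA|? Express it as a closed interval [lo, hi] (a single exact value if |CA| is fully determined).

|CA| ∈ [73/2, 91/2]  (≈ [36.5000, 45.5000])

|AB| ∈ {9}
|AD| ∈ {41}
|CD| ∈ {9/2}
|BD| ∈ [32, 50]
|AC| ∈ [73/2, 91/2]
|BC| ∈ [55/2, 109/2]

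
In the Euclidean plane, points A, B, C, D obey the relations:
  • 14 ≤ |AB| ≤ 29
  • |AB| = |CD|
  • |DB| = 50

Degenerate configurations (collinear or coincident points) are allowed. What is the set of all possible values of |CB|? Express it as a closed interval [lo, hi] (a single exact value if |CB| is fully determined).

|AB| ∈ [14, 29]
|BD| ∈ {50}
|CD| ∈ [14, 29]
|AD| ∈ [21, 79]
|BC| ∈ [21, 79]
|AC| ∈ [0, 108]

|CB| ∈ [21, 79]  (≈ [21.0000, 79.0000])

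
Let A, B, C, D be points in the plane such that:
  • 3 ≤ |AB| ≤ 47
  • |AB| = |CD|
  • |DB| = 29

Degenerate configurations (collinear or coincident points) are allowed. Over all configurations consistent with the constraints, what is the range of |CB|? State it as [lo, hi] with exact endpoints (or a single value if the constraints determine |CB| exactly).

|CB| ∈ [0, 76]  (≈ [0.0000, 76.0000])

|AB| ∈ [3, 47]
|BD| ∈ {29}
|CD| ∈ [3, 47]
|AD| ∈ [0, 76]
|BC| ∈ [0, 76]
|AC| ∈ [0, 123]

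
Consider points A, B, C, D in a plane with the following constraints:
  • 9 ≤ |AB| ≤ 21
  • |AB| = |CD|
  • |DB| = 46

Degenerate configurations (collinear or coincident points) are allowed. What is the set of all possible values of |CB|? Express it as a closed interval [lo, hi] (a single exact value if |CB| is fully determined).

|AB| ∈ [9, 21]
|BD| ∈ {46}
|CD| ∈ [9, 21]
|AD| ∈ [25, 67]
|BC| ∈ [25, 67]
|AC| ∈ [4, 88]

|CB| ∈ [25, 67]  (≈ [25.0000, 67.0000])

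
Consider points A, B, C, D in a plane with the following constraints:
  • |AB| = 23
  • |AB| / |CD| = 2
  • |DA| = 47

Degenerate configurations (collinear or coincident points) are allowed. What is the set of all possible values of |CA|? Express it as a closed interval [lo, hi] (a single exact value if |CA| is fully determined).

|AB| ∈ {23}
|AD| ∈ {47}
|CD| ∈ {23/2}
|BD| ∈ [24, 70]
|AC| ∈ [71/2, 117/2]
|BC| ∈ [25/2, 163/2]

|CA| ∈ [71/2, 117/2]  (≈ [35.5000, 58.5000])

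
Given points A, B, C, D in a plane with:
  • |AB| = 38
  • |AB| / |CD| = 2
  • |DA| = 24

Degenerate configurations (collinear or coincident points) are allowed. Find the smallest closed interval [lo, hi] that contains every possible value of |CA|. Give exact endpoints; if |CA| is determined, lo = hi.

|AB| ∈ {38}
|AD| ∈ {24}
|CD| ∈ {19}
|BD| ∈ [14, 62]
|AC| ∈ [5, 43]
|BC| ∈ [0, 81]

|CA| ∈ [5, 43]  (≈ [5.0000, 43.0000])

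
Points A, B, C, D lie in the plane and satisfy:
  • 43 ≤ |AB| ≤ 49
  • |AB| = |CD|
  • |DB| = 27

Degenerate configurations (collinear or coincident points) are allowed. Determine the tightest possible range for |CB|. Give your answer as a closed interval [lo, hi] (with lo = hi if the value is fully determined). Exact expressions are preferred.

|CB| ∈ [16, 76]  (≈ [16.0000, 76.0000])

|AB| ∈ [43, 49]
|BD| ∈ {27}
|CD| ∈ [43, 49]
|AD| ∈ [16, 76]
|BC| ∈ [16, 76]
|AC| ∈ [0, 125]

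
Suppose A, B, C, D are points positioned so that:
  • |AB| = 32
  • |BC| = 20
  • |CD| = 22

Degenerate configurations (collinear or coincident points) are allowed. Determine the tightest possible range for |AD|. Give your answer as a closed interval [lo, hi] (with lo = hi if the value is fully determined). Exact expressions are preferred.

|AD| ∈ [0, 74]  (≈ [0.0000, 74.0000])

|AB| ∈ {32}
|BC| ∈ {20}
|CD| ∈ {22}
|AC| ∈ [12, 52]
|BD| ∈ [2, 42]
|AD| ∈ [0, 74]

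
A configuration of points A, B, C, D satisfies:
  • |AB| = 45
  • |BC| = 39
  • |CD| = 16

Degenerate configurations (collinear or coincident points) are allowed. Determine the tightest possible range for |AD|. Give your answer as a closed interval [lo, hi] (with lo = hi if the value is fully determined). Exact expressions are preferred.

|AB| ∈ {45}
|BC| ∈ {39}
|CD| ∈ {16}
|AC| ∈ [6, 84]
|BD| ∈ [23, 55]
|AD| ∈ [0, 100]

|AD| ∈ [0, 100]  (≈ [0.0000, 100.0000])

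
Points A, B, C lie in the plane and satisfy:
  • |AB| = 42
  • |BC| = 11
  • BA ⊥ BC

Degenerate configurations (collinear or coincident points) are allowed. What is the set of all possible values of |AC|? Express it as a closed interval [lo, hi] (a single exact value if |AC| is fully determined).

|AB| ∈ {42}
|BC| ∈ {11}
|AC| ∈ {√(1885)}

|AC| = √(1885)  (≈ 43.4166)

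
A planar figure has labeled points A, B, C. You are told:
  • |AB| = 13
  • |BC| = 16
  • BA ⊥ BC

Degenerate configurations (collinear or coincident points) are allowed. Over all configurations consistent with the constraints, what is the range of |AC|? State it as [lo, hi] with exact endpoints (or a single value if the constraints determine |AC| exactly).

|AC| = 5·√(17)  (≈ 20.6155)

|AB| ∈ {13}
|BC| ∈ {16}
|AC| ∈ {5·√(17)}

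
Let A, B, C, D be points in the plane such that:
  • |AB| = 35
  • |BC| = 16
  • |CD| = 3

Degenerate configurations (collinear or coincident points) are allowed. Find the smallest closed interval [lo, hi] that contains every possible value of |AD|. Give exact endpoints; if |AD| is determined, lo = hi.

|AD| ∈ [16, 54]  (≈ [16.0000, 54.0000])

|AB| ∈ {35}
|BC| ∈ {16}
|CD| ∈ {3}
|AC| ∈ [19, 51]
|BD| ∈ [13, 19]
|AD| ∈ [16, 54]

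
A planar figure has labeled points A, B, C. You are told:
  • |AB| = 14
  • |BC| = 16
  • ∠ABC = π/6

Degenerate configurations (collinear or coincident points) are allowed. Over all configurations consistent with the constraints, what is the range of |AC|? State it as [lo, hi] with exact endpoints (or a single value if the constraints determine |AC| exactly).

|AB| ∈ {14}
|BC| ∈ {16}
|AC| ∈ {2·√(113 - 56·√(3))}

|AC| = 2·√(113 - 56·√(3))  (≈ 8.0013)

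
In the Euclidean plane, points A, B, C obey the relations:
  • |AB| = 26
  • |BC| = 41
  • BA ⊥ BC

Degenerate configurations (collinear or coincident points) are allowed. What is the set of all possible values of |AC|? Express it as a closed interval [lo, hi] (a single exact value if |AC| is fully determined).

|AC| = √(2357)  (≈ 48.5489)

|AB| ∈ {26}
|BC| ∈ {41}
|AC| ∈ {√(2357)}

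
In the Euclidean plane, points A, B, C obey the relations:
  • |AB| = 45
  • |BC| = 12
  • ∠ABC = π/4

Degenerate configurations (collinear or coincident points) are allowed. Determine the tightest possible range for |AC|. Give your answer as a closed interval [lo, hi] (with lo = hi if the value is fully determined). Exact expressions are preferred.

|AC| = 3·√(241 - 60·√(2))  (≈ 37.4877)

|AB| ∈ {45}
|BC| ∈ {12}
|AC| ∈ {3·√(241 - 60·√(2))}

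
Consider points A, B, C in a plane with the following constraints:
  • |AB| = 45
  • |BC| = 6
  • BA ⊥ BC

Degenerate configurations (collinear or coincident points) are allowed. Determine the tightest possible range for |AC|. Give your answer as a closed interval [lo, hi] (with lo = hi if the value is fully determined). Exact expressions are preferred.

|AB| ∈ {45}
|BC| ∈ {6}
|AC| ∈ {3·√(229)}

|AC| = 3·√(229)  (≈ 45.3982)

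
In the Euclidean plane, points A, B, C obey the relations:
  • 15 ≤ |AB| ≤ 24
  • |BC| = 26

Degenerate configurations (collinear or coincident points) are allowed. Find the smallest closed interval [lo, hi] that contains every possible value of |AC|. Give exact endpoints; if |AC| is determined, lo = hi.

|AB| ∈ [15, 24]
|BC| ∈ {26}
|AC| ∈ [2, 50]

|AC| ∈ [2, 50]  (≈ [2.0000, 50.0000])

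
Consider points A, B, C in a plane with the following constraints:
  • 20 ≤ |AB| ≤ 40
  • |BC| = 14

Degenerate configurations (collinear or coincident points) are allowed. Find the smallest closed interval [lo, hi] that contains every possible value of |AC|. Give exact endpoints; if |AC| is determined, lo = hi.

|AC| ∈ [6, 54]  (≈ [6.0000, 54.0000])

|AB| ∈ [20, 40]
|BC| ∈ {14}
|AC| ∈ [6, 54]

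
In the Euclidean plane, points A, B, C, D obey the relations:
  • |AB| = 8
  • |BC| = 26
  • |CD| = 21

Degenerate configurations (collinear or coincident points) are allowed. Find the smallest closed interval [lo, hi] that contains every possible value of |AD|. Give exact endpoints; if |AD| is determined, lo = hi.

|AD| ∈ [0, 55]  (≈ [0.0000, 55.0000])

|AB| ∈ {8}
|BC| ∈ {26}
|CD| ∈ {21}
|AC| ∈ [18, 34]
|BD| ∈ [5, 47]
|AD| ∈ [0, 55]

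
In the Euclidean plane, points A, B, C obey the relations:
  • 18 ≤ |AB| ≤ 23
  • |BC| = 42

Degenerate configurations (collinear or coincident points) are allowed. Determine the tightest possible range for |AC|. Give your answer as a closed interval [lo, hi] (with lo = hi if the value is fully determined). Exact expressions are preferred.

|AB| ∈ [18, 23]
|BC| ∈ {42}
|AC| ∈ [19, 65]

|AC| ∈ [19, 65]  (≈ [19.0000, 65.0000])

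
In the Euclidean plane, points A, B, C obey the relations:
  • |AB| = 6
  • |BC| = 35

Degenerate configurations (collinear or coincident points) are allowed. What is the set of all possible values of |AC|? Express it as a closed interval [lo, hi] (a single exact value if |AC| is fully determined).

|AB| ∈ {6}
|BC| ∈ {35}
|AC| ∈ [29, 41]

|AC| ∈ [29, 41]  (≈ [29.0000, 41.0000])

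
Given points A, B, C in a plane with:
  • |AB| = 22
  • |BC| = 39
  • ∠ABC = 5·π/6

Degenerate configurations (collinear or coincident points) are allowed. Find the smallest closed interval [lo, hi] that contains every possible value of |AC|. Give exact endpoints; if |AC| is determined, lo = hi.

|AB| ∈ {22}
|BC| ∈ {39}
|AC| ∈ {√(858·√(3) + 2005)}

|AC| = √(858·√(3) + 2005)  (≈ 59.0855)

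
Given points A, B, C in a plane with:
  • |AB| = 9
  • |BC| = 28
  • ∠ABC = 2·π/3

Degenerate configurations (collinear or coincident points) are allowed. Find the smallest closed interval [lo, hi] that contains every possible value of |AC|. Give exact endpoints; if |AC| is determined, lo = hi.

|AC| = √(1117)  (≈ 33.4215)

|AB| ∈ {9}
|BC| ∈ {28}
|AC| ∈ {√(1117)}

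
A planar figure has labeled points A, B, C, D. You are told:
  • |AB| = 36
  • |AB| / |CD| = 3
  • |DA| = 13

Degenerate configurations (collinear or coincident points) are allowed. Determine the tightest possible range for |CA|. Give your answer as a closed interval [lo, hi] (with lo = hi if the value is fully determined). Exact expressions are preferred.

|AB| ∈ {36}
|AD| ∈ {13}
|CD| ∈ {12}
|BD| ∈ [23, 49]
|AC| ∈ [1, 25]
|BC| ∈ [11, 61]

|CA| ∈ [1, 25]  (≈ [1.0000, 25.0000])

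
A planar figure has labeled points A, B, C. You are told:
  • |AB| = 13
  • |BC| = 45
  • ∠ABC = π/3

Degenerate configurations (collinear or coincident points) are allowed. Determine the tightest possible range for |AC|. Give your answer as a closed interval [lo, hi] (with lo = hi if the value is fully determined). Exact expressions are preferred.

|AC| = √(1609)  (≈ 40.1123)

|AB| ∈ {13}
|BC| ∈ {45}
|AC| ∈ {√(1609)}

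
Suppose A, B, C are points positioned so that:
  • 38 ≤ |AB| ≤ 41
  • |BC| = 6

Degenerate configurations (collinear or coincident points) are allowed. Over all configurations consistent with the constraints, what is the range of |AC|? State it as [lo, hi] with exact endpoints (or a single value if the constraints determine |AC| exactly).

|AB| ∈ [38, 41]
|BC| ∈ {6}
|AC| ∈ [32, 47]

|AC| ∈ [32, 47]  (≈ [32.0000, 47.0000])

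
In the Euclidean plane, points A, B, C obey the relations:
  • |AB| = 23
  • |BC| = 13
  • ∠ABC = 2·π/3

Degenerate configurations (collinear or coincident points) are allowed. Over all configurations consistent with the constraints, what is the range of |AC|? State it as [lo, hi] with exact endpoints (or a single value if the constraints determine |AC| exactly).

|AC| = √(997)  (≈ 31.5753)

|AB| ∈ {23}
|BC| ∈ {13}
|AC| ∈ {√(997)}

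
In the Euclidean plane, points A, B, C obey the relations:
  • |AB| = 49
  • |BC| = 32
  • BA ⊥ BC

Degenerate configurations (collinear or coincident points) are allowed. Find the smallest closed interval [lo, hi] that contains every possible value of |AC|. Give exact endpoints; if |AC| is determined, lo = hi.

|AB| ∈ {49}
|BC| ∈ {32}
|AC| ∈ {5·√(137)}

|AC| = 5·√(137)  (≈ 58.5235)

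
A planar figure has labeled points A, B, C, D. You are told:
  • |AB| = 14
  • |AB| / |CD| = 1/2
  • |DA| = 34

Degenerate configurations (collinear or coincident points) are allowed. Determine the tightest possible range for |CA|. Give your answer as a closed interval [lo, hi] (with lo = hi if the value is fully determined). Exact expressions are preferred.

|AB| ∈ {14}
|AD| ∈ {34}
|CD| ∈ {28}
|BD| ∈ [20, 48]
|AC| ∈ [6, 62]
|BC| ∈ [0, 76]

|CA| ∈ [6, 62]  (≈ [6.0000, 62.0000])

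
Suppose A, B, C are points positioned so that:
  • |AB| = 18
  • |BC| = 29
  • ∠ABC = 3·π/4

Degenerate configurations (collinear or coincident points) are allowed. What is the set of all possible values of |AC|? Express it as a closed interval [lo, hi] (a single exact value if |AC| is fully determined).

|AB| ∈ {18}
|BC| ∈ {29}
|AC| ∈ {√(522·√(2) + 1165)}

|AC| = √(522·√(2) + 1165)  (≈ 43.6259)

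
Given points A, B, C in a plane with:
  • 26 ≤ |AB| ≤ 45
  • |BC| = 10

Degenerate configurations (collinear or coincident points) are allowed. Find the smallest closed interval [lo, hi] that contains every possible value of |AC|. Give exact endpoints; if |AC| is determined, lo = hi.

|AC| ∈ [16, 55]  (≈ [16.0000, 55.0000])

|AB| ∈ [26, 45]
|BC| ∈ {10}
|AC| ∈ [16, 55]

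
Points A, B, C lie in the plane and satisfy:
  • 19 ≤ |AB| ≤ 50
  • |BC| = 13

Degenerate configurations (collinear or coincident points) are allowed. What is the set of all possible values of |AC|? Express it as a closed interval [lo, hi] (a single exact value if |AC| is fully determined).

|AC| ∈ [6, 63]  (≈ [6.0000, 63.0000])

|AB| ∈ [19, 50]
|BC| ∈ {13}
|AC| ∈ [6, 63]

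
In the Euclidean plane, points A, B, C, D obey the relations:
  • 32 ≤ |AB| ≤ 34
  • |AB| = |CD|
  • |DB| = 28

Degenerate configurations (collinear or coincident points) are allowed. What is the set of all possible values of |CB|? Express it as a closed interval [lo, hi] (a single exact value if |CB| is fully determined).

|AB| ∈ [32, 34]
|BD| ∈ {28}
|CD| ∈ [32, 34]
|AD| ∈ [4, 62]
|BC| ∈ [4, 62]
|AC| ∈ [0, 96]

|CB| ∈ [4, 62]  (≈ [4.0000, 62.0000])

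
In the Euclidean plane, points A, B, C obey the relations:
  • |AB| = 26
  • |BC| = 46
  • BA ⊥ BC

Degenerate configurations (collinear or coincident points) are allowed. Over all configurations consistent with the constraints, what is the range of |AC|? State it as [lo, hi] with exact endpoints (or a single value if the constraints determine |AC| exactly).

|AB| ∈ {26}
|BC| ∈ {46}
|AC| ∈ {2·√(698)}

|AC| = 2·√(698)  (≈ 52.8394)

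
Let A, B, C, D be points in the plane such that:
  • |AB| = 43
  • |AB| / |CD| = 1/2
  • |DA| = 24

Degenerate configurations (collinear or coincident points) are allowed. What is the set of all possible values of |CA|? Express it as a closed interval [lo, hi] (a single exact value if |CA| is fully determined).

|CA| ∈ [62, 110]  (≈ [62.0000, 110.0000])

|AB| ∈ {43}
|AD| ∈ {24}
|CD| ∈ {86}
|BD| ∈ [19, 67]
|AC| ∈ [62, 110]
|BC| ∈ [19, 153]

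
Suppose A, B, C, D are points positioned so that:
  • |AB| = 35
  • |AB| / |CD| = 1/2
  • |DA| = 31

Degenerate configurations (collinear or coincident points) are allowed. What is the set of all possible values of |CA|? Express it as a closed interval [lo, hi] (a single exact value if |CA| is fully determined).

|CA| ∈ [39, 101]  (≈ [39.0000, 101.0000])

|AB| ∈ {35}
|AD| ∈ {31}
|CD| ∈ {70}
|BD| ∈ [4, 66]
|AC| ∈ [39, 101]
|BC| ∈ [4, 136]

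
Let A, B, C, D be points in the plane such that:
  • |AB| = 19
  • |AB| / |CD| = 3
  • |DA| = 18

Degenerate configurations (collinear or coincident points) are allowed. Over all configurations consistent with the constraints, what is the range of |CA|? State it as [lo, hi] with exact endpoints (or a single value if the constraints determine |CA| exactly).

|AB| ∈ {19}
|AD| ∈ {18}
|CD| ∈ {19/3}
|BD| ∈ [1, 37]
|AC| ∈ [35/3, 73/3]
|BC| ∈ [0, 130/3]

|CA| ∈ [35/3, 73/3]  (≈ [11.6667, 24.3333])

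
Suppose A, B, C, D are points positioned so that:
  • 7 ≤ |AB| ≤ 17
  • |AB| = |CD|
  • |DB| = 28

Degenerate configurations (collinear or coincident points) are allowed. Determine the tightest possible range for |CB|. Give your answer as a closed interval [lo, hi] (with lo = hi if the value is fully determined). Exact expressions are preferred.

|AB| ∈ [7, 17]
|BD| ∈ {28}
|CD| ∈ [7, 17]
|AD| ∈ [11, 45]
|BC| ∈ [11, 45]
|AC| ∈ [0, 62]

|CB| ∈ [11, 45]  (≈ [11.0000, 45.0000])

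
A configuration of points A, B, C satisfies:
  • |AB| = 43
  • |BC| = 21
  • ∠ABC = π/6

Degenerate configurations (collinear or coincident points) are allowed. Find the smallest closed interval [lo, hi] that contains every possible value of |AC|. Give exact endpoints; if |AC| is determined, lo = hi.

|AC| = √(2290 - 903·√(3))  (≈ 26.9436)

|AB| ∈ {43}
|BC| ∈ {21}
|AC| ∈ {√(2290 - 903·√(3))}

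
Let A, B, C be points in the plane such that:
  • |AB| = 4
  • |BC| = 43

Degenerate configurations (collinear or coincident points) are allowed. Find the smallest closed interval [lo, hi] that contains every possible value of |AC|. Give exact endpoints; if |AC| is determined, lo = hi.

|AB| ∈ {4}
|BC| ∈ {43}
|AC| ∈ [39, 47]

|AC| ∈ [39, 47]  (≈ [39.0000, 47.0000])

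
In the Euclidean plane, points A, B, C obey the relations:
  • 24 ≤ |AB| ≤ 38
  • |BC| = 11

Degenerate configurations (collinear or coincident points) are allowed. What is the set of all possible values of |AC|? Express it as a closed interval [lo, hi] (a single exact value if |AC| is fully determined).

|AB| ∈ [24, 38]
|BC| ∈ {11}
|AC| ∈ [13, 49]

|AC| ∈ [13, 49]  (≈ [13.0000, 49.0000])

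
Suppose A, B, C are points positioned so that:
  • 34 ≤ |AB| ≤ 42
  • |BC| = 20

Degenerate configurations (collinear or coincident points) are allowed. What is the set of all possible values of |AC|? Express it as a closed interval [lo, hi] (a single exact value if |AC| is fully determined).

|AC| ∈ [14, 62]  (≈ [14.0000, 62.0000])

|AB| ∈ [34, 42]
|BC| ∈ {20}
|AC| ∈ [14, 62]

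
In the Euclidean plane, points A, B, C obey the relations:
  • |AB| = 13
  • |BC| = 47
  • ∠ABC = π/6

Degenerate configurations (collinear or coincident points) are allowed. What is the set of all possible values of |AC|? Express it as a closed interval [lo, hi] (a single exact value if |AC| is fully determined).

|AB| ∈ {13}
|BC| ∈ {47}
|AC| ∈ {√(2378 - 611·√(3))}

|AC| = √(2378 - 611·√(3))  (≈ 36.3279)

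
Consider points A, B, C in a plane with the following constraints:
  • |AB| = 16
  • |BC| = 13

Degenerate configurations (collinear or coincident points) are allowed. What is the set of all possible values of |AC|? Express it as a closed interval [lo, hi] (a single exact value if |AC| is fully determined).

|AB| ∈ {16}
|BC| ∈ {13}
|AC| ∈ [3, 29]

|AC| ∈ [3, 29]  (≈ [3.0000, 29.0000])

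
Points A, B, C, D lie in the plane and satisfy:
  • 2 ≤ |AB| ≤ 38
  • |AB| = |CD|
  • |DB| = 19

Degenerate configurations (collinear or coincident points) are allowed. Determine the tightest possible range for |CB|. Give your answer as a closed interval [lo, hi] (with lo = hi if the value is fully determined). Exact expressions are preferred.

|AB| ∈ [2, 38]
|BD| ∈ {19}
|CD| ∈ [2, 38]
|AD| ∈ [0, 57]
|BC| ∈ [0, 57]
|AC| ∈ [0, 95]

|CB| ∈ [0, 57]  (≈ [0.0000, 57.0000])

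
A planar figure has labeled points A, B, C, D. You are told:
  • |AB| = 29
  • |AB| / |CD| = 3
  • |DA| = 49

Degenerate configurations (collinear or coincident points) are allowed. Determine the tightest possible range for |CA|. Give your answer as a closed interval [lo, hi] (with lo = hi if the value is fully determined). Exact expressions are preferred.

|CA| ∈ [118/3, 176/3]  (≈ [39.3333, 58.6667])

|AB| ∈ {29}
|AD| ∈ {49}
|CD| ∈ {29/3}
|BD| ∈ [20, 78]
|AC| ∈ [118/3, 176/3]
|BC| ∈ [31/3, 263/3]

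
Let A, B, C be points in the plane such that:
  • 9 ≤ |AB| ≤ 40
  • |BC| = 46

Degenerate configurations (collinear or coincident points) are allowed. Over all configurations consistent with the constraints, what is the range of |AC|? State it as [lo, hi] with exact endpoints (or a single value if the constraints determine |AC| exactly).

|AC| ∈ [6, 86]  (≈ [6.0000, 86.0000])

|AB| ∈ [9, 40]
|BC| ∈ {46}
|AC| ∈ [6, 86]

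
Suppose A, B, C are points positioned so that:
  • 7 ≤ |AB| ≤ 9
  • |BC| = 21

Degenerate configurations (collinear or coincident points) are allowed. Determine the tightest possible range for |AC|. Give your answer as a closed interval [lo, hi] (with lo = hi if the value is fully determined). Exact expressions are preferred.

|AC| ∈ [12, 30]  (≈ [12.0000, 30.0000])

|AB| ∈ [7, 9]
|BC| ∈ {21}
|AC| ∈ [12, 30]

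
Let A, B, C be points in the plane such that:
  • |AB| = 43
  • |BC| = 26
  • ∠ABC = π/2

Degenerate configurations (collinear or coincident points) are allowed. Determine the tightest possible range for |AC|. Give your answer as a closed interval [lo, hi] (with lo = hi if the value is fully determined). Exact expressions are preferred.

|AC| = 5·√(101)  (≈ 50.2494)

|AB| ∈ {43}
|BC| ∈ {26}
|AC| ∈ {5·√(101)}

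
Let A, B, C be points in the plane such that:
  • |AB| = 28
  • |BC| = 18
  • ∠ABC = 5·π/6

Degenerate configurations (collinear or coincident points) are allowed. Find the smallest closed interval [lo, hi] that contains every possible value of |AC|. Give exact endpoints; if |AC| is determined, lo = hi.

|AB| ∈ {28}
|BC| ∈ {18}
|AC| ∈ {2·√(126·√(3) + 277)}

|AC| = 2·√(126·√(3) + 277)  (≈ 44.5079)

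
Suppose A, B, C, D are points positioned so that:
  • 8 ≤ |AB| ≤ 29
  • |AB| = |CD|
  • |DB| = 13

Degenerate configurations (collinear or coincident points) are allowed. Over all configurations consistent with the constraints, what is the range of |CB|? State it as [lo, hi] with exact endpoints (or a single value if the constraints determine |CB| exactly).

|CB| ∈ [0, 42]  (≈ [0.0000, 42.0000])

|AB| ∈ [8, 29]
|BD| ∈ {13}
|CD| ∈ [8, 29]
|AD| ∈ [0, 42]
|BC| ∈ [0, 42]
|AC| ∈ [0, 71]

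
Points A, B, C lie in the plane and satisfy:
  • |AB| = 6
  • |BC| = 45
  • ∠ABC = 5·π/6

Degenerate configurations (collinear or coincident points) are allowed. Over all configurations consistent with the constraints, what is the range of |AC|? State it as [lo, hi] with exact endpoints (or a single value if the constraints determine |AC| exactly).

|AB| ∈ {6}
|BC| ∈ {45}
|AC| ∈ {3·√(30·√(3) + 229)}

|AC| = 3·√(30·√(3) + 229)  (≈ 50.2857)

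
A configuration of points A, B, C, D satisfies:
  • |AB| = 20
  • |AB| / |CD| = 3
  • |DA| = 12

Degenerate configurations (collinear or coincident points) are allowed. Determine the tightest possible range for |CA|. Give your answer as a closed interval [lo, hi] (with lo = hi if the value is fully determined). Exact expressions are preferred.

|CA| ∈ [16/3, 56/3]  (≈ [5.3333, 18.6667])

|AB| ∈ {20}
|AD| ∈ {12}
|CD| ∈ {20/3}
|BD| ∈ [8, 32]
|AC| ∈ [16/3, 56/3]
|BC| ∈ [4/3, 116/3]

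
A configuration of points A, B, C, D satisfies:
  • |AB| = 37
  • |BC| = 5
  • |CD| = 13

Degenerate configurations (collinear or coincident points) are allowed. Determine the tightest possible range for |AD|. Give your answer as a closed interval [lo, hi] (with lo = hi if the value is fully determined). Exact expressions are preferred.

|AB| ∈ {37}
|BC| ∈ {5}
|CD| ∈ {13}
|AC| ∈ [32, 42]
|BD| ∈ [8, 18]
|AD| ∈ [19, 55]

|AD| ∈ [19, 55]  (≈ [19.0000, 55.0000])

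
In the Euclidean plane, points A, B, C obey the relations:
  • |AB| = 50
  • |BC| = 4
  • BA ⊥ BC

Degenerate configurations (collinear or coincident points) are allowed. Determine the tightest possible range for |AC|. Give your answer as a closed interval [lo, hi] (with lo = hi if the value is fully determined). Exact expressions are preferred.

|AB| ∈ {50}
|BC| ∈ {4}
|AC| ∈ {2·√(629)}

|AC| = 2·√(629)  (≈ 50.1597)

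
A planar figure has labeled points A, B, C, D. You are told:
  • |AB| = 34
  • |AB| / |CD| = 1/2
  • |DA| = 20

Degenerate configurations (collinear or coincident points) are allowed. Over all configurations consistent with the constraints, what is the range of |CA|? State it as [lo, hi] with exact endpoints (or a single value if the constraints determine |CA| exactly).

|AB| ∈ {34}
|AD| ∈ {20}
|CD| ∈ {68}
|BD| ∈ [14, 54]
|AC| ∈ [48, 88]
|BC| ∈ [14, 122]

|CA| ∈ [48, 88]  (≈ [48.0000, 88.0000])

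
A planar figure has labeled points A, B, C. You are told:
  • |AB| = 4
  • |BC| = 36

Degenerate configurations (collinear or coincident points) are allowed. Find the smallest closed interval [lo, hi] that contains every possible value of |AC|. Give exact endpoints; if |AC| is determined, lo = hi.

|AB| ∈ {4}
|BC| ∈ {36}
|AC| ∈ [32, 40]

|AC| ∈ [32, 40]  (≈ [32.0000, 40.0000])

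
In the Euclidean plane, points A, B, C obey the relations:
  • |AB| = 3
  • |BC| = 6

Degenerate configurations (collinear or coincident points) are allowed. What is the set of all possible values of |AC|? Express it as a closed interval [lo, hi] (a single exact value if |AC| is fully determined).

|AC| ∈ [3, 9]  (≈ [3.0000, 9.0000])

|AB| ∈ {3}
|BC| ∈ {6}
|AC| ∈ [3, 9]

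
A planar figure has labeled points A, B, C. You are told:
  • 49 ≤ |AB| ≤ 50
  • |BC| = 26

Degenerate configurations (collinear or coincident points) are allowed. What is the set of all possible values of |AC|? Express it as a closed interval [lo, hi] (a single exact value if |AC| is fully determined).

|AC| ∈ [23, 76]  (≈ [23.0000, 76.0000])

|AB| ∈ [49, 50]
|BC| ∈ {26}
|AC| ∈ [23, 76]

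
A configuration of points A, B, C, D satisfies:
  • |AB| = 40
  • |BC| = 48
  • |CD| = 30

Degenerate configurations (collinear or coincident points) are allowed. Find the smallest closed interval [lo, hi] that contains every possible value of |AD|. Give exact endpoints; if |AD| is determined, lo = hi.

|AB| ∈ {40}
|BC| ∈ {48}
|CD| ∈ {30}
|AC| ∈ [8, 88]
|BD| ∈ [18, 78]
|AD| ∈ [0, 118]

|AD| ∈ [0, 118]  (≈ [0.0000, 118.0000])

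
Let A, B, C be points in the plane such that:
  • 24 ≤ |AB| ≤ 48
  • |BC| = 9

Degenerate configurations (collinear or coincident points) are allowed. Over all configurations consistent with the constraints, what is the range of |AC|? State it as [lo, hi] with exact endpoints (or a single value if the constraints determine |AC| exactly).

|AC| ∈ [15, 57]  (≈ [15.0000, 57.0000])

|AB| ∈ [24, 48]
|BC| ∈ {9}
|AC| ∈ [15, 57]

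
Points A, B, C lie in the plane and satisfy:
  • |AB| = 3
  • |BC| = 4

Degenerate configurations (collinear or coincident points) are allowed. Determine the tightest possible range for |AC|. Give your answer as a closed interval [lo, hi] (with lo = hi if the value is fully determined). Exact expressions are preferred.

|AB| ∈ {3}
|BC| ∈ {4}
|AC| ∈ [1, 7]

|AC| ∈ [1, 7]  (≈ [1.0000, 7.0000])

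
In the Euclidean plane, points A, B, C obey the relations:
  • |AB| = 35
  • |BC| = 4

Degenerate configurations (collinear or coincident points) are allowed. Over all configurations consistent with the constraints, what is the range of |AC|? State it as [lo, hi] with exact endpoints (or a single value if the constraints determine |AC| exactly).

|AB| ∈ {35}
|BC| ∈ {4}
|AC| ∈ [31, 39]

|AC| ∈ [31, 39]  (≈ [31.0000, 39.0000])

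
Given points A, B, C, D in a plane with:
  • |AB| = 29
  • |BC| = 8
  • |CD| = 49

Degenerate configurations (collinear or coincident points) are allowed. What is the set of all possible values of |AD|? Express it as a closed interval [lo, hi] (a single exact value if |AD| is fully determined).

|AB| ∈ {29}
|BC| ∈ {8}
|CD| ∈ {49}
|AC| ∈ [21, 37]
|BD| ∈ [41, 57]
|AD| ∈ [12, 86]

|AD| ∈ [12, 86]  (≈ [12.0000, 86.0000])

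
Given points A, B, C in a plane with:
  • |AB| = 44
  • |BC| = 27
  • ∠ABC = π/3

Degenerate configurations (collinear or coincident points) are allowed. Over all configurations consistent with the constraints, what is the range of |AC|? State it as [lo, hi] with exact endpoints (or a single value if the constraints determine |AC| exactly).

|AB| ∈ {44}
|BC| ∈ {27}
|AC| ∈ {√(1477)}

|AC| = √(1477)  (≈ 38.4318)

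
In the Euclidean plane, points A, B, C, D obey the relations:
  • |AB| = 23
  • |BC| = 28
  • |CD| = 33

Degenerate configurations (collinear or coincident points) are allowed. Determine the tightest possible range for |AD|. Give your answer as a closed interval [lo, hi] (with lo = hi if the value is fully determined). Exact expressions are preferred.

|AD| ∈ [0, 84]  (≈ [0.0000, 84.0000])

|AB| ∈ {23}
|BC| ∈ {28}
|CD| ∈ {33}
|AC| ∈ [5, 51]
|BD| ∈ [5, 61]
|AD| ∈ [0, 84]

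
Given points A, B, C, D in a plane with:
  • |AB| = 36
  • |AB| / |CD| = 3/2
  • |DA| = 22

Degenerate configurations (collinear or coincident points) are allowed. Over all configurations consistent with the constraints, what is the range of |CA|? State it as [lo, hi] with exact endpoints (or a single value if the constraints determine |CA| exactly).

|AB| ∈ {36}
|AD| ∈ {22}
|CD| ∈ {24}
|BD| ∈ [14, 58]
|AC| ∈ [2, 46]
|BC| ∈ [0, 82]

|CA| ∈ [2, 46]  (≈ [2.0000, 46.0000])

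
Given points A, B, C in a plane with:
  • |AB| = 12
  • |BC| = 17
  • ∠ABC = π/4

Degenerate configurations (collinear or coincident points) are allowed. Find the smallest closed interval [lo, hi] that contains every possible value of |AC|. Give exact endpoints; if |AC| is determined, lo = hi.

|AB| ∈ {12}
|BC| ∈ {17}
|AC| ∈ {√(433 - 204·√(2))}

|AC| = √(433 - 204·√(2))  (≈ 12.0208)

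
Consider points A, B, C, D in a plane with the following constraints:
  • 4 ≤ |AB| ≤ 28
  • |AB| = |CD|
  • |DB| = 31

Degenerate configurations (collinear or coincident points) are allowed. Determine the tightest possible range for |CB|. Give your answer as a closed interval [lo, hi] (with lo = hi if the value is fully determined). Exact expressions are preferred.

|AB| ∈ [4, 28]
|BD| ∈ {31}
|CD| ∈ [4, 28]
|AD| ∈ [3, 59]
|BC| ∈ [3, 59]
|AC| ∈ [0, 87]

|CB| ∈ [3, 59]  (≈ [3.0000, 59.0000])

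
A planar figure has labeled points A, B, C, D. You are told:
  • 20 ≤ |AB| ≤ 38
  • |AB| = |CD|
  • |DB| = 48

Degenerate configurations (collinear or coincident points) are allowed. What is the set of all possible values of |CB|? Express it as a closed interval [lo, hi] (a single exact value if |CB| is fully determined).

|CB| ∈ [10, 86]  (≈ [10.0000, 86.0000])

|AB| ∈ [20, 38]
|BD| ∈ {48}
|CD| ∈ [20, 38]
|AD| ∈ [10, 86]
|BC| ∈ [10, 86]
|AC| ∈ [0, 124]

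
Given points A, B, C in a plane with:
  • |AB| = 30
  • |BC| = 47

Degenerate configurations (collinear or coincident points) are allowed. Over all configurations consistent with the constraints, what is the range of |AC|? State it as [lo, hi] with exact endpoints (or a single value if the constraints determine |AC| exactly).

|AC| ∈ [17, 77]  (≈ [17.0000, 77.0000])

|AB| ∈ {30}
|BC| ∈ {47}
|AC| ∈ [17, 77]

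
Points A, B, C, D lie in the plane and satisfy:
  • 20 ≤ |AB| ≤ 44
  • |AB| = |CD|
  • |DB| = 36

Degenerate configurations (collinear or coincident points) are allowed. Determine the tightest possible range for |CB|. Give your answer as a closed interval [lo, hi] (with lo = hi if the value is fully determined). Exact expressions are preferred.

|AB| ∈ [20, 44]
|BD| ∈ {36}
|CD| ∈ [20, 44]
|AD| ∈ [0, 80]
|BC| ∈ [0, 80]
|AC| ∈ [0, 124]

|CB| ∈ [0, 80]  (≈ [0.0000, 80.0000])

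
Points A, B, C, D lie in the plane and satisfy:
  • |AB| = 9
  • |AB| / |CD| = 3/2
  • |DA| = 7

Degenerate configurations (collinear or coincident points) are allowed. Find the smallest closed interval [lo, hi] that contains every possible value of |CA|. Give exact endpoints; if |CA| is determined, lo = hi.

|CA| ∈ [1, 13]  (≈ [1.0000, 13.0000])

|AB| ∈ {9}
|AD| ∈ {7}
|CD| ∈ {6}
|BD| ∈ [2, 16]
|AC| ∈ [1, 13]
|BC| ∈ [0, 22]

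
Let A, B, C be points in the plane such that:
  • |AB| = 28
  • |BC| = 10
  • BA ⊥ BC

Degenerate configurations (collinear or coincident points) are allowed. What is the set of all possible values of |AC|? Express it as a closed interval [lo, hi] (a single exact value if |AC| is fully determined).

|AB| ∈ {28}
|BC| ∈ {10}
|AC| ∈ {2·√(221)}

|AC| = 2·√(221)  (≈ 29.7321)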